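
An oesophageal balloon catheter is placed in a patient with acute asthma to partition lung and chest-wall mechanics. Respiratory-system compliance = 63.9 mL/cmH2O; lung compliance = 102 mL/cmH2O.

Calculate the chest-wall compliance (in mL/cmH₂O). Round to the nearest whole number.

1/Ccw = 1/Crs − 1/CL.
1/Ccw = 1/63.9 − 1/102 = 0.005846.
Ccw = 171.06 mL/cmH2O.

171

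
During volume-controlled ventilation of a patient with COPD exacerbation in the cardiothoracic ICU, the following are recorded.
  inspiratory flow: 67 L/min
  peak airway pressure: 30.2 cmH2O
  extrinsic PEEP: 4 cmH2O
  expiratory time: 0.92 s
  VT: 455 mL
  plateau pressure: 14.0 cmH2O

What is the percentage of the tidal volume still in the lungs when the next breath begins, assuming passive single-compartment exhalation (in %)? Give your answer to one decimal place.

Flow: 67 L/min ÷ 60 = 1.1167 L/s.
R = (PIP − Pplat)/V̇ = (30.2 − 14.0) / 1.1167 = 16.2/1.1167 = 14.507 cmH2O·s/L.
C = Vt/(Pplat − PEEP) = 455.0 / (14.0 − 4) = 455.0/10.0 = 45.5 mL/cmH2O.
τ = R × C = 14.507 × 0.0455 L/cmH2O = 0.6601 s.
Fraction remaining at end-expiration = e^(−Te/τ) = e^(−0.92/0.6601) = 0.2481 → 24.81%.

24.8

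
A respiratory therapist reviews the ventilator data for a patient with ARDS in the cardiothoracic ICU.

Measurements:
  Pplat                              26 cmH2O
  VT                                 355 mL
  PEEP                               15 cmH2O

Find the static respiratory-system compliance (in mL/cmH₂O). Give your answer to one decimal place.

Cstat = Vt / (Pplat − PEEP) = 355 / (26 − 15) = 355 / 11.0 = 32.273 mL/cmH2O.

32.3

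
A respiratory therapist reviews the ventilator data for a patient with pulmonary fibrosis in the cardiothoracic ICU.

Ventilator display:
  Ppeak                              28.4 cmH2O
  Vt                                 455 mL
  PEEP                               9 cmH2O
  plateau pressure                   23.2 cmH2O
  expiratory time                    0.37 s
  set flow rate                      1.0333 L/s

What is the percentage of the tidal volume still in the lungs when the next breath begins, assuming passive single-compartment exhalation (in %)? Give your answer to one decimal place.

R = (PIP − Pplat)/V̇ = (28.4 − 23.2) / 1.0333 = 5.2/1.0333 = 5.032 cmH2O·s/L.
C = Vt/(Pplat − PEEP) = 455.0 / (23.2 − 9) = 455.0/14.2 = 32.042 mL/cmH2O.
τ = R × C = 5.032 × 0.03204 L/cmH2O = 0.1612 s.
Fraction remaining at end-expiration = e^(−Te/τ) = e^(−0.37/0.1612) = 0.1007 → 10.07%.

10.1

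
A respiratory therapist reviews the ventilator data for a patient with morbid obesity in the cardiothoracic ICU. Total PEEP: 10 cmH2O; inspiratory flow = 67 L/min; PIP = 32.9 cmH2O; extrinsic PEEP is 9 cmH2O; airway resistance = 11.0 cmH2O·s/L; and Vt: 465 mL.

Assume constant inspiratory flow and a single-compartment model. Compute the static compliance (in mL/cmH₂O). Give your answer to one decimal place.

43.8

Flow: 67 L/min ÷ 60 = 1.1167 L/s.
Total PEEP = 10 cmH2O (set 9 + intrinsic 1); this is the baseline alveolar pressure.
Equation of motion (constant flow): PIP = Vt/C + R·V̇ + PEEP.
Vt/C = PIP − R·V̇ − PEEP = 32.9 − 11.0×1.1167 − 10 = 32.9 − 12.284 − 10 = 10.616 cmH2O.
C = Vt / 10.616 = 465 / 10.616 = 43.802 mL/cmH2O.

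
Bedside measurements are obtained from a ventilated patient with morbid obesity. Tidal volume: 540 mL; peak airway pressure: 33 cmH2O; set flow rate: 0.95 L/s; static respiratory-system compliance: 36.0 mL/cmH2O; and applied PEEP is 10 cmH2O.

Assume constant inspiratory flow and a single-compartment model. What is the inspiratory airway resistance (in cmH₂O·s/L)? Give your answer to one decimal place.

Equation of motion (constant flow): PIP = Vt/C + R·V̇ + PEEP.
R·V̇ = PIP − Vt/C − PEEP = 33 − 540/36.0 − 10 = 33 − 15.0 − 10 = 8.0 cmH2O.
R = 8.0 / 0.95 = 8.421 cmH2O·s/L.

8.4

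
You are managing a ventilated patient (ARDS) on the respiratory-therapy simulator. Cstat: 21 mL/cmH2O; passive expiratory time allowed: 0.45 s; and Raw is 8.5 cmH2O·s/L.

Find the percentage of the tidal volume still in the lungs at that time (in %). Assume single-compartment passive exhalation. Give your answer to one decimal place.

8.0

τ = R × C = 8.5 × 21 mL/cmH2O = 8.5 × 0.021 L/cmH2O = 0.1785 s.
Passive exhalation: V(t)/V₀ = e^(−t/τ) = e^(−0.45/0.1785) = 0.08038.
Fraction remaining = 0.08038 → 8.038%.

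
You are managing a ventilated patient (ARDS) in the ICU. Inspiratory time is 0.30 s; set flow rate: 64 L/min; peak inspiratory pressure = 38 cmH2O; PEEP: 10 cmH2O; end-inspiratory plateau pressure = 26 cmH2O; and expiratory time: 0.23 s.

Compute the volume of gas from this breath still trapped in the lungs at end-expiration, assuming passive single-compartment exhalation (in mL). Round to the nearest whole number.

Flow: 64 L/min ÷ 60 = 1.0667 L/s.
Vt = flow × Ti = 1.0667 L/s × 0.30 s × 1000 mL/L = 320.01 mL.
R = (PIP − Pplat)/V̇ = (38 − 26) / 1.0667 = 12.0/1.0667 = 11.25 cmH2O·s/L.
C = Vt/(Pplat − PEEP) = 320.01 / (26 − 10) = 320.01/16.0 = 20.001 mL/cmH2O.
τ = R × C = 11.25 × 0.02 L/cmH2O = 0.225 s.
Fraction remaining = e^(−Te/τ) = e^(−0.23/0.225) = 0.3598.
Trapped volume = 320.01 × 0.3598 = 115.14 mL.

115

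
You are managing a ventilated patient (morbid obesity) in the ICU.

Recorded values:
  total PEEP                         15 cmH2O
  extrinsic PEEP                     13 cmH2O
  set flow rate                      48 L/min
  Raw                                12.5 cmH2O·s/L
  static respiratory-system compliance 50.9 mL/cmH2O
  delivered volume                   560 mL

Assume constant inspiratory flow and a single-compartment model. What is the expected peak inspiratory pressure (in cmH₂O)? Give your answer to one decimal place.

Flow: 48 L/min ÷ 60 = 0.8 L/s.
Total PEEP = 15 cmH2O (set 13 + intrinsic 2); this is the baseline alveolar pressure.
Equation of motion (constant flow): PIP = Vt/C + R·V̇ + PEEP.
PIP = 560/50.9 + 12.5×0.8 + 15 = 11.002 + 10.0 + 15 = 36.002 cmH2O.

36.0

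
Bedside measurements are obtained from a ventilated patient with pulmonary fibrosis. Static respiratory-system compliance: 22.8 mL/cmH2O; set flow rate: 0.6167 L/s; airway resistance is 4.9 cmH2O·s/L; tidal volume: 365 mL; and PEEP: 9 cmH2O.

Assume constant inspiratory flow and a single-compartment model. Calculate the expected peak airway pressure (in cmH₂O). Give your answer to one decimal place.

Equation of motion (constant flow): PIP = Vt/C + R·V̇ + PEEP.
PIP = 365/22.8 + 4.9×0.6167 + 9 = 16.009 + 3.022 + 9 = 28.031 cmH2O.

28.0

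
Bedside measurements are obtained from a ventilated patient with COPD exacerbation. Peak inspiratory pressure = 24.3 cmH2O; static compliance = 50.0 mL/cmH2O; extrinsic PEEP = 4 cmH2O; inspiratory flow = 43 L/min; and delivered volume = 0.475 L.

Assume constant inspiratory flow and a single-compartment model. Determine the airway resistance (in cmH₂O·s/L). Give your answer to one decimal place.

Flow: 43 L/min ÷ 60 = 0.7167 L/s.
Equation of motion (constant flow): PIP = Vt/C + R·V̇ + PEEP.
R·V̇ = PIP − Vt/C − PEEP = 24.3 − 475/50.0 − 4 = 24.3 − 9.5 − 4 = 10.8 cmH2O.
R = 10.8 / 0.7167 = 15.069 cmH2O·s/L.

15.1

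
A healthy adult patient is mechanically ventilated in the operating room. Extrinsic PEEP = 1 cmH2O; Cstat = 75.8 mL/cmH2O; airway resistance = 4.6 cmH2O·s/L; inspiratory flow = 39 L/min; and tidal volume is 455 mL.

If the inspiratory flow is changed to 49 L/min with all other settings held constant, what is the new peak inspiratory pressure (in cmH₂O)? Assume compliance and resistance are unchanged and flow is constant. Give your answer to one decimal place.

10.8

Flow: 39 L/min ÷ 60 = 0.65 L/s.
New flow: 49 L/min ÷ 60 = 0.8167 L/s.
PIP = Vt/C + R·V̇ + PEEP (constant-flow equation of motion).
Only the resistive term changes: ΔPIP = R × ΔV̇ = 4.6 × (0.8167 − 0.65) = 4.6 × 0.1667 = 0.7668 cmH2O.
Original PIP = 455/75.8 + 4.6×0.65 + 1 = 9.993 cmH2O; new PIP = 9.993 + (0.7668) = 10.76 cmH2O.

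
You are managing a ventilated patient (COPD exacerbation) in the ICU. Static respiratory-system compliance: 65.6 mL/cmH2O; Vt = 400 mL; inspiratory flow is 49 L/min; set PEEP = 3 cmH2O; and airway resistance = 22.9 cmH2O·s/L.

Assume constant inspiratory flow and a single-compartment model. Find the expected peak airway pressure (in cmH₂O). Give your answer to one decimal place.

27.8

Flow: 49 L/min ÷ 60 = 0.8167 L/s.
Equation of motion (constant flow): PIP = Vt/C + R·V̇ + PEEP.
PIP = 400/65.6 + 22.9×0.8167 + 3 = 6.098 + 18.702 + 3 = 27.8 cmH2O.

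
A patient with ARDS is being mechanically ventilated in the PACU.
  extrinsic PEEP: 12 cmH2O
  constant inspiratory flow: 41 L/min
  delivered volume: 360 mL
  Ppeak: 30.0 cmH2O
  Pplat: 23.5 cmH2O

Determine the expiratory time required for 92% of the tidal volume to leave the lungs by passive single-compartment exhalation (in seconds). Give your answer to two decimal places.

0.75

Flow: 41 L/min ÷ 60 = 0.6833 L/s.
R = (PIP − Pplat)/V̇ = (30.0 − 23.5) / 0.6833 = 6.5/0.6833 = 9.513 cmH2O·s/L.
C = Vt/(Pplat − PEEP) = 360.0 / (23.5 − 12) = 360.0/11.5 = 31.304 mL/cmH2O.
τ = R × C = 9.513 × 0.0313 L/cmH2O = 0.2978 s.
t = −τ·ln(1 − 0.92) = −0.2978·ln(0.08) = 0.7522 s.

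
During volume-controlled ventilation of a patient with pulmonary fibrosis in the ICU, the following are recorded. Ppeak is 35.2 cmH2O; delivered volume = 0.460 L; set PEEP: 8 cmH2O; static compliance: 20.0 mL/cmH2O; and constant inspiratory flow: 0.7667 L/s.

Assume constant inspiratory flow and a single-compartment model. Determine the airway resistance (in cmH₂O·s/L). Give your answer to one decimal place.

Equation of motion (constant flow): PIP = Vt/C + R·V̇ + PEEP.
R·V̇ = PIP − Vt/C − PEEP = 35.2 − 460/20.0 − 8 = 35.2 − 23.0 − 8 = 4.2 cmH2O.
R = 4.2 / 0.7667 = 5.478 cmH2O·s/L.

5.5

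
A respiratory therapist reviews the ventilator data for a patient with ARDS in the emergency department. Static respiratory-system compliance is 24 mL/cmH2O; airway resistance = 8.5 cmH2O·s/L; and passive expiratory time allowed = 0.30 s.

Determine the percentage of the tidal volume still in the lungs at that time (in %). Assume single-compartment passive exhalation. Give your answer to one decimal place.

τ = R × C = 8.5 × 24 mL/cmH2O = 8.5 × 0.024 L/cmH2O = 0.204 s.
Passive exhalation: V(t)/V₀ = e^(−t/τ) = e^(−0.30/0.204) = 0.2298.
Fraction remaining = 0.2298 → 22.98%.

23.0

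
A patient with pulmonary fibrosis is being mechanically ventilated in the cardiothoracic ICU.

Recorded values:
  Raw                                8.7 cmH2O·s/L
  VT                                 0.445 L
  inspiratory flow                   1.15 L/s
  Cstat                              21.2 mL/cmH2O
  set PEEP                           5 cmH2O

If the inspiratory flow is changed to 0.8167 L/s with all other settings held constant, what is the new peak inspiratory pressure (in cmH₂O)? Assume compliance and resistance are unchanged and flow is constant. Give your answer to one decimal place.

33.1

PIP = Vt/C + R·V̇ + PEEP (constant-flow equation of motion).
Only the resistive term changes: ΔPIP = R × ΔV̇ = 8.7 × (0.8167 − 1.15) = 8.7 × -0.3333 = -2.9 cmH2O.
Original PIP = 445/21.2 + 8.7×1.15 + 5 = 35.996 cmH2O; new PIP = 35.996 + (-2.9) = 33.096 cmH2O.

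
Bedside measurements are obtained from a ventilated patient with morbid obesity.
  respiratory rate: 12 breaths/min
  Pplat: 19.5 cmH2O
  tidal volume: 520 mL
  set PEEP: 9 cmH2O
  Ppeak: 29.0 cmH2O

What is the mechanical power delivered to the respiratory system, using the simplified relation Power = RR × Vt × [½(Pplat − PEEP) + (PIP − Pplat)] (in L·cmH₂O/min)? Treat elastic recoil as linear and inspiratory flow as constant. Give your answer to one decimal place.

92.0

Per-breath work = Vt × [½(Pplat−PEEP) + (PIP−Pplat)] = 0.520 × [0.5×10.5 + 9.5] = 0.520 × 14.75 = 7.67 L·cmH2O.
Power = 12 × 7.67 = 92.04 L·cmH2O/min.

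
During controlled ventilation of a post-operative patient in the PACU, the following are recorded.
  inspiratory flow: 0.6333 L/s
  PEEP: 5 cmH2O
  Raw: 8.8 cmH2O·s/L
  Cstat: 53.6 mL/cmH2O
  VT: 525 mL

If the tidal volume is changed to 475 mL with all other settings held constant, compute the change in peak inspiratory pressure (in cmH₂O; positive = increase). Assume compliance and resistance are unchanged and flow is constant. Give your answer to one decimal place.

PIP = Vt/C + R·V̇ + PEEP (constant-flow equation of motion).
Only the elastic term changes: ΔPIP = ΔVt / C = (475 − 525) / 53.6 = -0.9328 cmH2O.

-0.9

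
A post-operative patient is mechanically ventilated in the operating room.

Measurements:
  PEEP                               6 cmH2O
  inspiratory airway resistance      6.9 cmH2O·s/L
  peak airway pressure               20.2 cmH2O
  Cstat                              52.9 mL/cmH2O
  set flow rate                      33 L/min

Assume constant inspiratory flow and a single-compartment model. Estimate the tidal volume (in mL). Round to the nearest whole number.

550

Flow: 33 L/min ÷ 60 = 0.55 L/s.
Equation of motion (constant flow): PIP = Vt/C + R·V̇ + PEEP.
Vt/C = PIP − R·V̇ − PEEP = 20.2 − 3.795 − 6 = 10.405 cmH2O.
Vt = C × 10.405 = 52.9 × 10.405 = 550.42 mL.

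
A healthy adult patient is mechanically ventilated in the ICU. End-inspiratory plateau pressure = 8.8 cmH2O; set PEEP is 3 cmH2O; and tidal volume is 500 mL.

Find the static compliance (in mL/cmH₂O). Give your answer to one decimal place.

Cstat = Vt / (Pplat − PEEP) = 500 / (8.8 − 3) = 500 / 5.8 = 86.207 mL/cmH2O.

86.2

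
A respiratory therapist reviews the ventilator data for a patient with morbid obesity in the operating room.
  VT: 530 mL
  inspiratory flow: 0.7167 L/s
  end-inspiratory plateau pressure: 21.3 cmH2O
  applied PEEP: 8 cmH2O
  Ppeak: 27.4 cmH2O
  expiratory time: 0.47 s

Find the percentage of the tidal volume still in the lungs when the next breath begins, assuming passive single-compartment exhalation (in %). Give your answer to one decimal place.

R = (PIP − Pplat)/V̇ = (27.4 − 21.3) / 0.7167 = 6.1/0.7167 = 8.511 cmH2O·s/L.
C = Vt/(Pplat − PEEP) = 530.0 / (21.3 − 8) = 530.0/13.3 = 39.85 mL/cmH2O.
τ = R × C = 8.511 × 0.03985 L/cmH2O = 0.3392 s.
Fraction remaining at end-expiration = e^(−Te/τ) = e^(−0.47/0.3392) = 0.2502 → 25.02%.

25.0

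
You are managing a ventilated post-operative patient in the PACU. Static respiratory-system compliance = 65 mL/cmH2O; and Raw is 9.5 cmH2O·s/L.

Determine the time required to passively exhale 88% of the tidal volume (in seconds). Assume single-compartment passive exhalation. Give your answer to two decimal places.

τ = R × C = 9.5 × 65 mL/cmH2O = 9.5 × 0.065 L/cmH2O = 0.6175 s.
Exhaled fraction f = 1 − e^(−t/τ) → t = −τ·ln(1 − f) = −0.6175·ln(0.12) = 1.309 s.

1.31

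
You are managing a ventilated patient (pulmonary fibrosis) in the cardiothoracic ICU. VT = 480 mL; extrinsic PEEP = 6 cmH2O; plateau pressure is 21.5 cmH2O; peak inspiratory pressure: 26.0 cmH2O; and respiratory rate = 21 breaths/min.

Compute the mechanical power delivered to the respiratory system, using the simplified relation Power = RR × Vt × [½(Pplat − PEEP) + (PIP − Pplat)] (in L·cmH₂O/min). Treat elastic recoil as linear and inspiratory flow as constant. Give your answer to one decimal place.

Per-breath work = Vt × [½(Pplat−PEEP) + (PIP−Pplat)] = 0.480 × [0.5×15.5 + 4.5] = 0.480 × 12.25 = 5.88 L·cmH2O.
Power = 21 × 5.88 = 123.48 L·cmH2O/min.

123.5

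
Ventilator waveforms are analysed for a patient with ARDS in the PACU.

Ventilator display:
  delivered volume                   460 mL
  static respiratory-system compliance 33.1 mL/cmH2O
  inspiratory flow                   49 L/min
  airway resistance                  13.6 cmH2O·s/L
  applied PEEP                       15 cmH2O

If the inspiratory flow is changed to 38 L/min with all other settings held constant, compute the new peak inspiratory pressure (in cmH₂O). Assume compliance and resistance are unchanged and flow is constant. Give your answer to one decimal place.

37.5

Flow: 49 L/min ÷ 60 = 0.8167 L/s.
New flow: 38 L/min ÷ 60 = 0.6333 L/s.
PIP = Vt/C + R·V̇ + PEEP (constant-flow equation of motion).
Only the resistive term changes: ΔPIP = R × ΔV̇ = 13.6 × (0.6333 − 0.8167) = 13.6 × -0.1834 = -2.494 cmH2O.
Original PIP = 460/33.1 + 13.6×0.8167 + 15 = 40.004 cmH2O; new PIP = 40.004 + (-2.494) = 37.51 cmH2O.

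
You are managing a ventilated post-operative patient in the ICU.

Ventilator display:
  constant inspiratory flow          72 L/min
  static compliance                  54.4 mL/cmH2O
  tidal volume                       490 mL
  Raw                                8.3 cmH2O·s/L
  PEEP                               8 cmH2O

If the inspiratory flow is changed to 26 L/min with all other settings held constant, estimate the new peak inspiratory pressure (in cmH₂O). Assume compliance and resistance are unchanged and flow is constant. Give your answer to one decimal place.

Flow: 72 L/min ÷ 60 = 1.2 L/s.
New flow: 26 L/min ÷ 60 = 0.4333 L/s.
PIP = Vt/C + R·V̇ + PEEP (constant-flow equation of motion).
Only the resistive term changes: ΔPIP = R × ΔV̇ = 8.3 × (0.4333 − 1.2) = 8.3 × -0.7667 = -6.364 cmH2O.
Original PIP = 490/54.4 + 8.3×1.2 + 8 = 26.967 cmH2O; new PIP = 26.967 + (-6.364) = 20.603 cmH2O.

20.6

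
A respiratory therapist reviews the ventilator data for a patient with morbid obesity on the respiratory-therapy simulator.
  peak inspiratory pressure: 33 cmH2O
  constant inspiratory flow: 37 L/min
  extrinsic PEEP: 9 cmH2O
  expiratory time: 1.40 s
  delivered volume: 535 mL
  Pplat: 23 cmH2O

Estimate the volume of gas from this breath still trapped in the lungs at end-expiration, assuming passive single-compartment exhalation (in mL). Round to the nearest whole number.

56

Flow: 37 L/min ÷ 60 = 0.6167 L/s.
R = (PIP − Pplat)/V̇ = (33 − 23) / 0.6167 = 10.0/0.6167 = 16.215 cmH2O·s/L.
C = Vt/(Pplat − PEEP) = 535.0 / (23 − 9) = 535.0/14.0 = 38.214 mL/cmH2O.
τ = R × C = 16.215 × 0.03821 L/cmH2O = 0.6196 s.
Fraction remaining = e^(−Te/τ) = e^(−1.40/0.6196) = 0.1044.
Trapped volume = 535.0 × 0.1044 = 55.854 mL.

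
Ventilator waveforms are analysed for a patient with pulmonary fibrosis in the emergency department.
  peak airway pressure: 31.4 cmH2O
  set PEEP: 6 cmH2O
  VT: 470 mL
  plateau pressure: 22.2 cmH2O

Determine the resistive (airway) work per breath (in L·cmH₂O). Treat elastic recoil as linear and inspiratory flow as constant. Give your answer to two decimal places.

4.32

With constant inspiratory flow the resistive pressure is constant at PIP − Pplat = 31.4 − 22.2 = 9.2 cmH2O, so resistive work = 9.2 × 0.470 = 4.324 L·cmH2O.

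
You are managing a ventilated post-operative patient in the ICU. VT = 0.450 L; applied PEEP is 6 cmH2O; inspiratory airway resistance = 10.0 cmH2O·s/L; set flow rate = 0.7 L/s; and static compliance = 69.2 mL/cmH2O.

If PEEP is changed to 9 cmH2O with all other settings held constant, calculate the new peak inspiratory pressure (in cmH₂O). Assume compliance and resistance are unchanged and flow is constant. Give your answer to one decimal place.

22.5

PIP = Vt/C + R·V̇ + PEEP (constant-flow equation of motion).
Only the baseline term changes: ΔPIP = ΔPEEP = 9 − 6 = 3.0 cmH2O.
Original PIP = 450/69.2 + 10.0×0.7 + 6 = 19.503 cmH2O; new PIP = 19.503 + (3.0) = 22.503 cmH2O.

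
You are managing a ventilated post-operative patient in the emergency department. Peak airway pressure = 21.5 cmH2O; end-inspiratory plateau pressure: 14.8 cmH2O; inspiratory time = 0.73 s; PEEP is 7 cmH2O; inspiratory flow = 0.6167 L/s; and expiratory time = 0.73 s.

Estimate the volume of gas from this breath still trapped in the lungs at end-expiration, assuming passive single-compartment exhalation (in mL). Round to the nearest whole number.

Vt = flow × Ti = 0.6167 L/s × 0.73 s × 1000 mL/L = 450.19 mL.
R = (PIP − Pplat)/V̇ = (21.5 − 14.8) / 0.6167 = 6.7/0.6167 = 10.864 cmH2O·s/L.
C = Vt/(Pplat − PEEP) = 450.19 / (14.8 − 7) = 450.19/7.8 = 57.717 mL/cmH2O.
τ = R × C = 10.864 × 0.05772 L/cmH2O = 0.6271 s.
Fraction remaining = e^(−Te/τ) = e^(−0.73/0.6271) = 0.3122.
Trapped volume = 450.19 × 0.3122 = 140.55 mL.

141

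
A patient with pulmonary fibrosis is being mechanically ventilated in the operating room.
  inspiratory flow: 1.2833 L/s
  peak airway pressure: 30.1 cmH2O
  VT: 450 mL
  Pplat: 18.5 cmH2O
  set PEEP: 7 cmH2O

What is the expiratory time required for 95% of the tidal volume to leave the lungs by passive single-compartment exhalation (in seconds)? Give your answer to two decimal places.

1.06

R = (PIP − Pplat)/V̇ = (30.1 − 18.5) / 1.2833 = 11.6/1.2833 = 9.039 cmH2O·s/L.
C = Vt/(Pplat − PEEP) = 450.0 / (18.5 − 7) = 450.0/11.5 = 39.13 mL/cmH2O.
τ = R × C = 9.039 × 0.03913 L/cmH2O = 0.3537 s.
t = −τ·ln(1 − 0.95) = −0.3537·ln(0.05) = 1.06 s.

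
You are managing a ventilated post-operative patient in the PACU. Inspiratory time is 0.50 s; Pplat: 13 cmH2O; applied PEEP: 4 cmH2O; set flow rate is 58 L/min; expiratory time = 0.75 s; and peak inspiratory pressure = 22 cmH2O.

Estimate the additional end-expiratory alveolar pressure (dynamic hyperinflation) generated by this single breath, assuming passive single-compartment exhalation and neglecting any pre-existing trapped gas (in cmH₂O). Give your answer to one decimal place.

2.0

Flow: 58 L/min ÷ 60 = 0.9667 L/s.
Vt = flow × Ti = 0.9667 L/s × 0.50 s × 1000 mL/L = 483.35 mL.
R = (PIP − Pplat)/V̇ = (22 − 13) / 0.9667 = 9.0/0.9667 = 9.31 cmH2O·s/L.
C = Vt/(Pplat − PEEP) = 483.35 / (13 − 4) = 483.35/9.0 = 53.706 mL/cmH2O.
τ = R × C = 9.31 × 0.05371 L/cmH2O = 0.5 s.
Fraction remaining = e^(−Te/τ) = e^(−0.75/0.5) = 0.2231; trapped volume = 483.35 × 0.2231 = 107.84 mL.
Additional alveolar pressure from trapping ≈ V_trapped / C = 107.84 / 53.706 = 2.008 cmH2O.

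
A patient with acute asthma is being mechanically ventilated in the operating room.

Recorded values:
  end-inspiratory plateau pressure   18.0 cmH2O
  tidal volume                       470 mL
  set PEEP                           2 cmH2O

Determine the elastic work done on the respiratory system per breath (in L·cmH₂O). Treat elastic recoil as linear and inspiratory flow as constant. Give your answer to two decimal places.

3.76

Elastic work ≈ ½ × (Pplat − PEEP) × Vt = 0.5 × (18.0 − 2) × 0.470 L = 0.5 × 16.0 × 0.470 = 3.76 L·cmH2O.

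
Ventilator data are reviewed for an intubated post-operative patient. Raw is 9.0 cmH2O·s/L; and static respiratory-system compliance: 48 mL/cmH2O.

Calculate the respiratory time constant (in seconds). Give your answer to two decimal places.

0.43

τ = R × C = 9.0 × 48 mL/cmH2O = 9.0 × 0.048 L/cmH2O = 0.432 s.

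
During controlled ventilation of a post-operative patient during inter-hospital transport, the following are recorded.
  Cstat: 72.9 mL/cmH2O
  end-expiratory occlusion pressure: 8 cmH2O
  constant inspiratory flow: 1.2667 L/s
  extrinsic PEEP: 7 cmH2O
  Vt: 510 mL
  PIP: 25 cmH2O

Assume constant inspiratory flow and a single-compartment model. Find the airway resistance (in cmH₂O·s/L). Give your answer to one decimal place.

7.9

Total PEEP = 8 cmH2O (set 7 + intrinsic 1); this is the baseline alveolar pressure.
Equation of motion (constant flow): PIP = Vt/C + R·V̇ + PEEP.
R·V̇ = PIP − Vt/C − PEEP = 25 − 510/72.9 − 8 = 25 − 6.996 − 8 = 10.004 cmH2O.
R = 10.004 / 1.2667 = 7.898 cmH2O·s/L.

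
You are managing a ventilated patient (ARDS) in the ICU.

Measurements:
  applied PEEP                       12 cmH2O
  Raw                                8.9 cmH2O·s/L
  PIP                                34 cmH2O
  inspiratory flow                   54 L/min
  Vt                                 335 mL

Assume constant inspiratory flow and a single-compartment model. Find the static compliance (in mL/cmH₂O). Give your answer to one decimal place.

23.9

Flow: 54 L/min ÷ 60 = 0.9 L/s.
Equation of motion (constant flow): PIP = Vt/C + R·V̇ + PEEP.
Vt/C = PIP − R·V̇ − PEEP = 34 − 8.9×0.9 − 12 = 34 − 8.01 − 12 = 13.99 cmH2O.
C = Vt / 13.99 = 335 / 13.99 = 23.946 mL/cmH2O.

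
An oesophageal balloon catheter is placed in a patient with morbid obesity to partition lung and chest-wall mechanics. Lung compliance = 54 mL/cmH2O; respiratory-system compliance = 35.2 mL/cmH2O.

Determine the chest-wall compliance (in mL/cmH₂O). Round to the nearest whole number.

1/Ccw = 1/Crs − 1/CL.
1/Ccw = 1/35.2 − 1/54 = 0.009891.
Ccw = 101.1 mL/cmH2O.

101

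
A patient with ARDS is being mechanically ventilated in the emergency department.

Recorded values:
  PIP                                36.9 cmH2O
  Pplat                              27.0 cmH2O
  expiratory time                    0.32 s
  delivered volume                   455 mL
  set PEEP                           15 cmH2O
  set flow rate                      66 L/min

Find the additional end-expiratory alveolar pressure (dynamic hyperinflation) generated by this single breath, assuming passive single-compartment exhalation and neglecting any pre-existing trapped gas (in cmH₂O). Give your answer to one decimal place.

Flow: 66 L/min ÷ 60 = 1.1 L/s.
R = (PIP − Pplat)/V̇ = (36.9 − 27.0) / 1.1 = 9.9/1.1 = 9.0 cmH2O·s/L.
C = Vt/(Pplat − PEEP) = 455.0 / (27.0 − 15) = 455.0/12.0 = 37.917 mL/cmH2O.
τ = R × C = 9.0 × 0.03792 L/cmH2O = 0.3413 s.
Fraction remaining = e^(−Te/τ) = e^(−0.32/0.3413) = 0.3916; trapped volume = 455.0 × 0.3916 = 178.18 mL.
Additional alveolar pressure from trapping ≈ V_trapped / C = 178.18 / 37.917 = 4.699 cmH2O.

4.7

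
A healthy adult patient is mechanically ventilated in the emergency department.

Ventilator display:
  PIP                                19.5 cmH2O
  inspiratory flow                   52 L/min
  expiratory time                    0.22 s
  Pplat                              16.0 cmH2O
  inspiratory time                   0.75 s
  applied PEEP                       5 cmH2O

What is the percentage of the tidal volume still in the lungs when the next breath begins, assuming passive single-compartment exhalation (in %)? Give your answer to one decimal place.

39.8

Flow: 52 L/min ÷ 60 = 0.8667 L/s.
Vt = flow × Ti = 0.8667 L/s × 0.75 s × 1000 mL/L = 650.03 mL.
R = (PIP − Pplat)/V̇ = (19.5 − 16.0) / 0.8667 = 3.5/0.8667 = 4.038 cmH2O·s/L.
C = Vt/(Pplat − PEEP) = 650.03 / (16.0 − 5) = 650.03/11.0 = 59.094 mL/cmH2O.
τ = R × C = 4.038 × 0.05909 L/cmH2O = 0.2386 s.
Fraction remaining at end-expiration = e^(−Te/τ) = e^(−0.22/0.2386) = 0.3977 → 39.77%.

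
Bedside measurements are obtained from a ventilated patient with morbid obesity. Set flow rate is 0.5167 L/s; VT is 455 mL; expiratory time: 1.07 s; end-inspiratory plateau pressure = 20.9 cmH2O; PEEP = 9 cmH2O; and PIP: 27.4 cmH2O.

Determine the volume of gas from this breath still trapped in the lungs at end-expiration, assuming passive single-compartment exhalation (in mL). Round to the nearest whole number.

49

R = (PIP − Pplat)/V̇ = (27.4 − 20.9) / 0.5167 = 6.5/0.5167 = 12.58 cmH2O·s/L.
C = Vt/(Pplat − PEEP) = 455.0 / (20.9 − 9) = 455.0/11.9 = 38.235 mL/cmH2O.
τ = R × C = 12.58 × 0.03824 L/cmH2O = 0.4811 s.
Fraction remaining = e^(−Te/τ) = e^(−1.07/0.4811) = 0.1082.
Trapped volume = 455.0 × 0.1082 = 49.231 mL.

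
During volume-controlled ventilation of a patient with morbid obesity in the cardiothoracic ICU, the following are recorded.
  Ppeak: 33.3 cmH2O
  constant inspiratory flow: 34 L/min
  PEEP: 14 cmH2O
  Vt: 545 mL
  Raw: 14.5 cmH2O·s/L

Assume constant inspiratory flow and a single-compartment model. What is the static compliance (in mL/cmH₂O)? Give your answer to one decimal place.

Flow: 34 L/min ÷ 60 = 0.5667 L/s.
Equation of motion (constant flow): PIP = Vt/C + R·V̇ + PEEP.
Vt/C = PIP − R·V̇ − PEEP = 33.3 − 14.5×0.5667 − 14 = 33.3 − 8.217 − 14 = 11.083 cmH2O.
C = Vt / 11.083 = 545 / 11.083 = 49.174 mL/cmH2O.

49.2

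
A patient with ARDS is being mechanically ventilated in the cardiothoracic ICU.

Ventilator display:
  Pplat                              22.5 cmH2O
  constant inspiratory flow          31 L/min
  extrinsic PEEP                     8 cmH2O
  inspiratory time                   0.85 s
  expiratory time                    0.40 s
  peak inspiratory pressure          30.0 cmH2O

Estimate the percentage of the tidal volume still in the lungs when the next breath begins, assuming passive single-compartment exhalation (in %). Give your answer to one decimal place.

Flow: 31 L/min ÷ 60 = 0.5167 L/s.
Vt = flow × Ti = 0.5167 L/s × 0.85 s × 1000 mL/L = 439.2 mL.
R = (PIP − Pplat)/V̇ = (30.0 − 22.5) / 0.5167 = 7.5/0.5167 = 14.515 cmH2O·s/L.
C = Vt/(Pplat − PEEP) = 439.2 / (22.5 − 8) = 439.2/14.5 = 30.29 mL/cmH2O.
τ = R × C = 14.515 × 0.03029 L/cmH2O = 0.4397 s.
Fraction remaining at end-expiration = e^(−Te/τ) = e^(−0.40/0.4397) = 0.4026 → 40.26%.

40.3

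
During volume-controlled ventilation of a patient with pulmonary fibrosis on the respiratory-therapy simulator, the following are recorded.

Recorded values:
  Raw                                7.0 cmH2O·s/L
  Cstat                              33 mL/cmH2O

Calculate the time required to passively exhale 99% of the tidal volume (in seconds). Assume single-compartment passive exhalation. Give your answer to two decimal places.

1.06

τ = R × C = 7.0 × 33 mL/cmH2O = 7.0 × 0.033 L/cmH2O = 0.231 s.
Exhaled fraction f = 1 − e^(−t/τ) → t = −τ·ln(1 − f) = −0.231·ln(0.01) = 1.064 s.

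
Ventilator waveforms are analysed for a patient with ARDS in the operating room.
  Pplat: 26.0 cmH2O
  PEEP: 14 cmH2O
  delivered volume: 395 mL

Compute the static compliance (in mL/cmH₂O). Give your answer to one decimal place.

32.9

Cstat = Vt / (Pplat − PEEP) = 395 / (26.0 − 14) = 395 / 12.0 = 32.917 mL/cmH2O.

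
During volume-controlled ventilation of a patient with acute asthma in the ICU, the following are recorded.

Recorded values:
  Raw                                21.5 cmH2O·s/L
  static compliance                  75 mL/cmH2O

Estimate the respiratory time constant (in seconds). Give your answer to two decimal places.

τ = R × C = 21.5 × 75 mL/cmH2O = 21.5 × 0.075 L/cmH2O = 1.613 s.

1.61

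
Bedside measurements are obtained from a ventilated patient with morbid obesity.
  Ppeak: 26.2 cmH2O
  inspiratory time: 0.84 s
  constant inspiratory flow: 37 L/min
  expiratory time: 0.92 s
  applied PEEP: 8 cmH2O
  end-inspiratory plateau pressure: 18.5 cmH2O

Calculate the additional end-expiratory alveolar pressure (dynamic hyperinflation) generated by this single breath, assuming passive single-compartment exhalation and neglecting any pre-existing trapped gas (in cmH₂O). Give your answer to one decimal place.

Flow: 37 L/min ÷ 60 = 0.6167 L/s.
Vt = flow × Ti = 0.6167 L/s × 0.84 s × 1000 mL/L = 518.03 mL.
R = (PIP − Pplat)/V̇ = (26.2 − 18.5) / 0.6167 = 7.7/0.6167 = 12.486 cmH2O·s/L.
C = Vt/(Pplat − PEEP) = 518.03 / (18.5 − 8) = 518.03/10.5 = 49.336 mL/cmH2O.
τ = R × C = 12.486 × 0.04934 L/cmH2O = 0.6161 s.
Fraction remaining = e^(−Te/τ) = e^(−0.92/0.6161) = 0.2246; trapped volume = 518.03 × 0.2246 = 116.35 mL.
Additional alveolar pressure from trapping ≈ V_trapped / C = 116.35 / 49.336 = 2.358 cmH2O.

2.4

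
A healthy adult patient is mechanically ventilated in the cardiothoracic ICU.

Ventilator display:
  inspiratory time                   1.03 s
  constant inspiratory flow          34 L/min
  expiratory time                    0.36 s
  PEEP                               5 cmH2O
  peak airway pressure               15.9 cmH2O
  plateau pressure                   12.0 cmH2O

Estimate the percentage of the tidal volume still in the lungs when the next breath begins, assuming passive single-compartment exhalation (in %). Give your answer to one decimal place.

53.4

Flow: 34 L/min ÷ 60 = 0.5667 L/s.
Vt = flow × Ti = 0.5667 L/s × 1.03 s × 1000 mL/L = 583.7 mL.
R = (PIP − Pplat)/V̇ = (15.9 − 12.0) / 0.5667 = 3.9/0.5667 = 6.882 cmH2O·s/L.
C = Vt/(Pplat − PEEP) = 583.7 / (12.0 − 5) = 583.7/7.0 = 83.386 mL/cmH2O.
τ = R × C = 6.882 × 0.08339 L/cmH2O = 0.5739 s.
Fraction remaining at end-expiration = e^(−Te/τ) = e^(−0.36/0.5739) = 0.534 → 53.4%.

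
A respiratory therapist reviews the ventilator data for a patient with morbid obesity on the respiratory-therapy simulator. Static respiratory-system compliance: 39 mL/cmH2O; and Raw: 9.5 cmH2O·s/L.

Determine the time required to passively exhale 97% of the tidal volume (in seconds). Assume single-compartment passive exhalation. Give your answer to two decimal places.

τ = R × C = 9.5 × 39 mL/cmH2O = 9.5 × 0.039 L/cmH2O = 0.3705 s.
Exhaled fraction f = 1 − e^(−t/τ) → t = −τ·ln(1 − f) = −0.3705·ln(0.03) = 1.299 s.

1.30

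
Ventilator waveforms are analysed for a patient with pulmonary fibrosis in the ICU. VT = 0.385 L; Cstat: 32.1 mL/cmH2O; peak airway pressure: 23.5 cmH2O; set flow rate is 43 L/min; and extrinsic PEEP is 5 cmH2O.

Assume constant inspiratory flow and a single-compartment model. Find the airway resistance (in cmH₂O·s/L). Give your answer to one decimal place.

9.1

Flow: 43 L/min ÷ 60 = 0.7167 L/s.
Equation of motion (constant flow): PIP = Vt/C + R·V̇ + PEEP.
R·V̇ = PIP − Vt/C − PEEP = 23.5 − 385/32.1 − 5 = 23.5 − 11.994 − 5 = 6.506 cmH2O.
R = 6.506 / 0.7167 = 9.078 cmH2O·s/L.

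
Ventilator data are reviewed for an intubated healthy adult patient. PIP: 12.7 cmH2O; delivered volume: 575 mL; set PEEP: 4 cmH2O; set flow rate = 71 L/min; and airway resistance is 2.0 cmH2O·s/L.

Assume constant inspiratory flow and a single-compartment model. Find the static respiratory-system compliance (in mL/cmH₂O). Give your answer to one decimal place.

90.8

Flow: 71 L/min ÷ 60 = 1.1833 L/s.
Equation of motion (constant flow): PIP = Vt/C + R·V̇ + PEEP.
Vt/C = PIP − R·V̇ − PEEP = 12.7 − 2.0×1.1833 − 4 = 12.7 − 2.367 − 4 = 6.333 cmH2O.
C = Vt / 6.333 = 575 / 6.333 = 90.794 mL/cmH2O.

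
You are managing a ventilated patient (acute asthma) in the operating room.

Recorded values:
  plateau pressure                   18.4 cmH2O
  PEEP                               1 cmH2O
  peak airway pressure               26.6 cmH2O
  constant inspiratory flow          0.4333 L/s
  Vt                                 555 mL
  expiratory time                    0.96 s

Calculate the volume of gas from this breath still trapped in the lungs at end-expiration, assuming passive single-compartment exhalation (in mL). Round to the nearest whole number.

113

R = (PIP − Pplat)/V̇ = (26.6 − 18.4) / 0.4333 = 8.2/0.4333 = 18.925 cmH2O·s/L.
C = Vt/(Pplat − PEEP) = 555.0 / (18.4 − 1) = 555.0/17.4 = 31.897 mL/cmH2O.
τ = R × C = 18.925 × 0.0319 L/cmH2O = 0.6037 s.
Fraction remaining = e^(−Te/τ) = e^(−0.96/0.6037) = 0.2039.
Trapped volume = 555.0 × 0.2039 = 113.16 mL.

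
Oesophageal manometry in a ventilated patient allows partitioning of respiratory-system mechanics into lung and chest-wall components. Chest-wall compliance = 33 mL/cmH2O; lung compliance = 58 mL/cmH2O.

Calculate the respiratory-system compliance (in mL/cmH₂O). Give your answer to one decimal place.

21.0

Lung and chest wall are elastances in series: 1/Crs = 1/CL + 1/Ccw.
1/Crs = 1/58 + 1/33 = 0.04754.
Crs = 21.035 mL/cmH2O.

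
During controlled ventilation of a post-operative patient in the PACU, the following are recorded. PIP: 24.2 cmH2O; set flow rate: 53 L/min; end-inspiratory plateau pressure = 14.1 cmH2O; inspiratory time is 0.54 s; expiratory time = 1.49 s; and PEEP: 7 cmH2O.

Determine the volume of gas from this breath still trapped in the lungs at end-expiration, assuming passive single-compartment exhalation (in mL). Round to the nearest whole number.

Flow: 53 L/min ÷ 60 = 0.8833 L/s.
Vt = flow × Ti = 0.8833 L/s × 0.54 s × 1000 mL/L = 476.98 mL.
R = (PIP − Pplat)/V̇ = (24.2 − 14.1) / 0.8833 = 10.1/0.8833 = 11.434 cmH2O·s/L.
C = Vt/(Pplat − PEEP) = 476.98 / (14.1 − 7) = 476.98/7.1 = 67.18 mL/cmH2O.
τ = R × C = 11.434 × 0.06718 L/cmH2O = 0.7681 s.
Fraction remaining = e^(−Te/τ) = e^(−1.49/0.7681) = 0.1437.
Trapped volume = 476.98 × 0.1437 = 68.542 mL.

69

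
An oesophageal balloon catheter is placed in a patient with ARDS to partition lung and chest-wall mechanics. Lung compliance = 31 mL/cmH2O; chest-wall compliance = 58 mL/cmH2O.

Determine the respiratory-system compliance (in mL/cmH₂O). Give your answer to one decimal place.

Lung and chest wall are elastances in series: 1/Crs = 1/CL + 1/Ccw.
1/Crs = 1/31 + 1/58 = 0.0495.
Crs = 20.202 mL/cmH2O.

20.2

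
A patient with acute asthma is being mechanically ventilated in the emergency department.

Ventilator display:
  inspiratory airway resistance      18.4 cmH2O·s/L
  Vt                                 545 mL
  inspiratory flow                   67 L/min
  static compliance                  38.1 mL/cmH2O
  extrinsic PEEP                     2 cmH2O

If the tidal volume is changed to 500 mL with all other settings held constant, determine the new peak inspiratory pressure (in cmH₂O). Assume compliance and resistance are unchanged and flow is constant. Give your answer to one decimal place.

35.7

Flow: 67 L/min ÷ 60 = 1.1167 L/s.
PIP = Vt/C + R·V̇ + PEEP (constant-flow equation of motion).
Only the elastic term changes: ΔPIP = ΔVt / C = (500 − 545) / 38.1 = -1.181 cmH2O.
Original PIP = 545/38.1 + 18.4×1.1167 + 2 = 36.852 cmH2O; new PIP = 36.852 + (-1.181) = 35.671 cmH2O.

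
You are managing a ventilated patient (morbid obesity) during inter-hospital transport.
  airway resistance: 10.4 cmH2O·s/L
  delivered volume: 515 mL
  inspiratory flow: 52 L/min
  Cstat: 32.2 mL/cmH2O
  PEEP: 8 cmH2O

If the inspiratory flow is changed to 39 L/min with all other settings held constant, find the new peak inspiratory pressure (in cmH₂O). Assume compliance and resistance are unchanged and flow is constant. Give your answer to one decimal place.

30.8

Flow: 52 L/min ÷ 60 = 0.8667 L/s.
New flow: 39 L/min ÷ 60 = 0.65 L/s.
PIP = Vt/C + R·V̇ + PEEP (constant-flow equation of motion).
Only the resistive term changes: ΔPIP = R × ΔV̇ = 10.4 × (0.65 − 0.8667) = 10.4 × -0.2167 = -2.254 cmH2O.
Original PIP = 515/32.2 + 10.4×0.8667 + 8 = 33.007 cmH2O; new PIP = 33.007 + (-2.254) = 30.753 cmH2O.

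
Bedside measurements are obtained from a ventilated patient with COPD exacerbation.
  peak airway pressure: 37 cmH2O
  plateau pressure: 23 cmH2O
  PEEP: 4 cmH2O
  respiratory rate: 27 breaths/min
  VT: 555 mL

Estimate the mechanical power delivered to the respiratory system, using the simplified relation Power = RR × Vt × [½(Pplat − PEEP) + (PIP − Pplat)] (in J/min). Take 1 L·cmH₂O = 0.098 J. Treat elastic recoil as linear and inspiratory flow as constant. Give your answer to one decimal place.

34.5

Per-breath work = Vt × [½(Pplat−PEEP) + (PIP−Pplat)] = 0.555 × [0.5×19.0 + 14.0] = 0.555 × 23.5 = 13.043 L·cmH2O.
Power = 27 × 13.043 = 352.16 L·cmH2O/min.
× 0.098 J/(L·cmH2O) → 34.512 J/min.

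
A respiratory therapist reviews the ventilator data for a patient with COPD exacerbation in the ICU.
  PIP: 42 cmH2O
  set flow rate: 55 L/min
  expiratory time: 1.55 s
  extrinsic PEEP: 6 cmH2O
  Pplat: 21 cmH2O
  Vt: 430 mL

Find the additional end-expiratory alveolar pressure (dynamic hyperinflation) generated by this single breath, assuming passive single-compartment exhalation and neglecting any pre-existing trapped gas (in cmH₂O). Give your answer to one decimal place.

Flow: 55 L/min ÷ 60 = 0.9167 L/s.
R = (PIP − Pplat)/V̇ = (42 − 21) / 0.9167 = 21.0/0.9167 = 22.908 cmH2O·s/L.
C = Vt/(Pplat − PEEP) = 430.0 / (21 − 6) = 430.0/15.0 = 28.667 mL/cmH2O.
τ = R × C = 22.908 × 0.02867 L/cmH2O = 0.6568 s.
Fraction remaining = e^(−Te/τ) = e^(−1.55/0.6568) = 0.09443; trapped volume = 430.0 × 0.09443 = 40.605 mL.
Additional alveolar pressure from trapping ≈ V_trapped / C = 40.605 / 28.667 = 1.416 cmH2O.

1.4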